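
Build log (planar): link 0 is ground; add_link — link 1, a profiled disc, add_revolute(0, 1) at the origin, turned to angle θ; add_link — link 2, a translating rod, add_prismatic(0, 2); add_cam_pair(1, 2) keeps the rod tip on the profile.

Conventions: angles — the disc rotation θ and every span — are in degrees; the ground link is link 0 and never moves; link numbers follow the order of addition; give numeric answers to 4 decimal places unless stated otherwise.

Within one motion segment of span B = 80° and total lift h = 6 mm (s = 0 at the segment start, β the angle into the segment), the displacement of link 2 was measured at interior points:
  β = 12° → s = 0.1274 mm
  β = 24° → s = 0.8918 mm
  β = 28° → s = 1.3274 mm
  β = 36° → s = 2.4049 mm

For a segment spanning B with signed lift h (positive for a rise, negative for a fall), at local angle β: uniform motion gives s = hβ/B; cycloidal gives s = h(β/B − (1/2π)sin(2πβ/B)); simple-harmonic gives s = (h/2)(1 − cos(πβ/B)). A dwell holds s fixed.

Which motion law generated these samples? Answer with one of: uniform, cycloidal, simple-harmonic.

candidates at β/B = r: uniform s = h·r (linear in β); cycloidal s = h·(r − sin(2πr)/(2π)); simple-harmonic s = (h/2)(1 − cos(πr))
β=12°: printed 0.1274 | uniform 0.9000, cycloidal 0.1274, simple-harmonic 0.3270
β=24°: printed 0.8918 | uniform 1.8000, cycloidal 0.8918, simple-harmonic 1.2366
β=28°: printed 1.3274 | uniform 2.1000, cycloidal 1.3274, simple-harmonic 1.6380
β=36°: printed 2.4049 | uniform 2.7000, cycloidal 2.4049, simple-harmonic 2.5307
only one law matches every sample → cycloidal

cycloidal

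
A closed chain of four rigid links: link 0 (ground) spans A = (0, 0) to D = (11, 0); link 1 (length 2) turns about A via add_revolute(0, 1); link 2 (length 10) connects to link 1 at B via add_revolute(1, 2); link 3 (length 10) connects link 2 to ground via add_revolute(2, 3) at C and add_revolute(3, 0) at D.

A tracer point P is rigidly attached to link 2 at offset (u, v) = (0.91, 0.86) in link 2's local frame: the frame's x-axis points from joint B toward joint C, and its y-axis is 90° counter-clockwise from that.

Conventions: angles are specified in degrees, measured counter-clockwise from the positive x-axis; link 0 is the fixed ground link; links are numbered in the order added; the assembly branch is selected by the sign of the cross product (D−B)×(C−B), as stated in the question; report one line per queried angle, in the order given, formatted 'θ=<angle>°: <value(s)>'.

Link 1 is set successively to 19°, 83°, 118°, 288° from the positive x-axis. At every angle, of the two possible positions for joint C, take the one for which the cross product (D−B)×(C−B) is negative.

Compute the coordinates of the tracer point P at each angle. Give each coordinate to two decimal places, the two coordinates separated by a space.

A=(0,0), D=(11.00,0)
θ=19°: B = A + 2.00·(cos19°, sin19°) = (1.8910, 0.6511)
θ=19°: |BD| = 9.1322
θ=19°: circle(B,10.00) ∩ circle(D,10.00): a=4.5661, h=8.8967
θ=19°:   candidates: C₊=(7.0799,9.1996) cross=81.246; C₋=(5.8112,-8.5485) cross=-81.246
θ=19°:   branch - wants cross < 0 → take C=(5.8112,-8.5485) (cross=-81.246)
θ=19°: ex = (C−B)/|BC| = (0.3920,-0.9200); ey = (0.9200,0.3920)
θ=19°: P = B + 0.91·ex + 0.86·ey = (3.0389,0.1511)
θ=83°: B = A + 2.00·(cos83°, sin83°) = (0.2437, 1.9851)
θ=83°: |BD| = 10.9379
θ=83°: circle(B,10.00) ∩ circle(D,10.00): a=5.4690, h=8.3720
θ=83°:   candidates: C₊=(7.1413,9.2255) cross=91.572; C₋=(4.1025,-7.2404) cross=-91.572
θ=83°:   branch - wants cross < 0 → take C=(4.1025,-7.2404) (cross=-91.572)
θ=83°: ex = (C−B)/|BC| = (0.3859,-0.9226); ey = (0.9226,0.3859)
θ=83°: P = B + 0.91·ex + 0.86·ey = (1.3883,1.4774)
θ=118°: B = A + 2.00·(cos118°, sin118°) = (-0.9389, 1.7659)
θ=118°: |BD| = 12.0688
θ=118°: circle(B,10.00) ∩ circle(D,10.00): a=6.0344, h=7.9741
θ=118°:   candidates: C₊=(6.1973,8.7712) cross=96.238; C₋=(3.8638,-7.0053) cross=-96.238
θ=118°:   branch - wants cross < 0 → take C=(3.8638,-7.0053) (cross=-96.238)
θ=118°: ex = (C−B)/|BC| = (0.4803,-0.8771); ey = (0.8771,0.4803)
θ=118°: P = B + 0.91·ex + 0.86·ey = (0.2524,1.3807)
θ=288°: B = A + 2.00·(cos288°, sin288°) = (0.6180, -1.9021)
θ=288°: |BD| = 10.5548
θ=288°: circle(B,10.00) ∩ circle(D,10.00): a=5.2774, h=8.4941
θ=288°:   candidates: C₊=(4.2783,7.4039) cross=89.653; C₋=(7.3398,-9.3061) cross=-89.653
θ=288°:   branch - wants cross < 0 → take C=(7.3398,-9.3061) (cross=-89.653)
θ=288°: ex = (C−B)/|BC| = (0.6722,-0.7404); ey = (0.7404,0.6722)
θ=288°: P = B + 0.91·ex + 0.86·ey = (1.8665,-1.9978)

θ=19°: 3.04 0.15
θ=83°: 1.39 1.48
θ=118°: 0.25 1.38
θ=288°: 1.87 -2.00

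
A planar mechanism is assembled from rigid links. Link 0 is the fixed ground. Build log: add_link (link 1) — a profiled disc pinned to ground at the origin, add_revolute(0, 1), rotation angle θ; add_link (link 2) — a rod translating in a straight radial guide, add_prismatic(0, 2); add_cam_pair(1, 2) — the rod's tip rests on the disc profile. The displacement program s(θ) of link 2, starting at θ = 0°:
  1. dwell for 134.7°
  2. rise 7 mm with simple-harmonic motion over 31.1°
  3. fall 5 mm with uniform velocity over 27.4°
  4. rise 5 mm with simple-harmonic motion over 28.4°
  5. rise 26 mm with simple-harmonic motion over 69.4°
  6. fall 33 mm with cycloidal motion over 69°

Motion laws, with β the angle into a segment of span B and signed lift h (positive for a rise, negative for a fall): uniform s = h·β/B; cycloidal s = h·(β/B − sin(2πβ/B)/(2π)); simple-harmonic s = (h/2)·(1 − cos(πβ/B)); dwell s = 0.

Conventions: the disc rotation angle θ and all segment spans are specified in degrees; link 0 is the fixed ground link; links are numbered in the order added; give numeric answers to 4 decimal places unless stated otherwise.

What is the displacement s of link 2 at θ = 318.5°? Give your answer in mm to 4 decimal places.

seg 1 [0°–134.7°] dwell: s stays 0.0000
seg 2 [134.7°–165.8°] simple-harmonic, h=7: full span → s += 7 → s = 7.0000
seg 3 [165.8°–193.2°] uniform, h=-5: full span → s += -5 → s = 2.0000
seg 4 [193.2°–221.6°] simple-harmonic, h=5: full span → s += 5 → s = 7.0000
seg 5 [221.6°–291°] simple-harmonic, h=26: full span → s += 26 → s = 33.0000
seg 6 [291°–360°] cycloidal, h=-33: θ=318.5° here. β=27.5, B=69. -33·(0.3986 − sin(2π·0.3986)/(2π)) = -10.0265 → s = 22.9735

22.9735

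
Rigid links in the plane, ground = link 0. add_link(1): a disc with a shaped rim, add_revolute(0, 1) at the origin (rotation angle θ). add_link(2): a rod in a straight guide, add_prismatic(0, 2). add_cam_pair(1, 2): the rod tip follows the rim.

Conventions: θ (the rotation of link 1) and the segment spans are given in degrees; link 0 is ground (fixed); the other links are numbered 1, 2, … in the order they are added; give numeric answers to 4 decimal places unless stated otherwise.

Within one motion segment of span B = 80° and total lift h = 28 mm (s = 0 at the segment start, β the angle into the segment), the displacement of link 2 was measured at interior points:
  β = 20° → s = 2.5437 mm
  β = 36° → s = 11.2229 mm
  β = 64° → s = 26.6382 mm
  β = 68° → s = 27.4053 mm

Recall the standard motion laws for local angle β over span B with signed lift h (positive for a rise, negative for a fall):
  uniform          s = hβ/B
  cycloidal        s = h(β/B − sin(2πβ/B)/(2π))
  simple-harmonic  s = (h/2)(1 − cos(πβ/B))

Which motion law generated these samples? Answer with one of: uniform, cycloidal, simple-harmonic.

candidates at β/B = r: uniform s = h·r (linear in β); cycloidal s = h·(r − sin(2πr)/(2π)); simple-harmonic s = (h/2)(1 − cos(πr))
β=20°: printed 2.5437 | uniform 7.0000, cycloidal 2.5437, simple-harmonic 4.1005
β=36°: printed 11.2229 | uniform 12.6000, cycloidal 11.2229, simple-harmonic 11.8099
β=64°: printed 26.6382 | uniform 22.4000, cycloidal 26.6382, simple-harmonic 25.3262
β=68°: printed 27.4053 | uniform 23.8000, cycloidal 27.4053, simple-harmonic 26.4741
only one law matches every sample → cycloidal

cycloidal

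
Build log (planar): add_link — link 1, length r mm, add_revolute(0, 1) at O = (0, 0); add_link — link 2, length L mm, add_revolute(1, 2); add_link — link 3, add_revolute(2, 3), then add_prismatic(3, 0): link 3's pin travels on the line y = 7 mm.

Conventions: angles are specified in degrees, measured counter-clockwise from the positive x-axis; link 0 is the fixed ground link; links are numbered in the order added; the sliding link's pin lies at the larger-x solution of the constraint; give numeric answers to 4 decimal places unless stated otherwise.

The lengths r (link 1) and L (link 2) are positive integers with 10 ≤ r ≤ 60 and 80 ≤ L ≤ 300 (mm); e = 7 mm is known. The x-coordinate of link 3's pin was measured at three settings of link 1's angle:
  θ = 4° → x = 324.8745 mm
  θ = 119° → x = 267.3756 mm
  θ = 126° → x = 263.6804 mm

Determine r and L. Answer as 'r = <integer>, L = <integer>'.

constraint per measurement: (x − r cos θ)² + (r sin θ − e)² = L²
subtracting the θ₁ and θ₂ equations cancels the r² and L² terms:
r = (x₁² − x₂²) / (2[(x₁cos θ₁ + e sin θ₁) − (x₂cos θ₂ + e sin θ₂)]) = 38.0000 → r = 38
L² = (x₁ − r cos θ₁)² + (r sin θ₁ − e)² = 82369.0130 → L = 287.0000 → L = 287
check at θ₃=126°: x = 263.6804 (printed 263.6804) ✓

r = 38, L = 287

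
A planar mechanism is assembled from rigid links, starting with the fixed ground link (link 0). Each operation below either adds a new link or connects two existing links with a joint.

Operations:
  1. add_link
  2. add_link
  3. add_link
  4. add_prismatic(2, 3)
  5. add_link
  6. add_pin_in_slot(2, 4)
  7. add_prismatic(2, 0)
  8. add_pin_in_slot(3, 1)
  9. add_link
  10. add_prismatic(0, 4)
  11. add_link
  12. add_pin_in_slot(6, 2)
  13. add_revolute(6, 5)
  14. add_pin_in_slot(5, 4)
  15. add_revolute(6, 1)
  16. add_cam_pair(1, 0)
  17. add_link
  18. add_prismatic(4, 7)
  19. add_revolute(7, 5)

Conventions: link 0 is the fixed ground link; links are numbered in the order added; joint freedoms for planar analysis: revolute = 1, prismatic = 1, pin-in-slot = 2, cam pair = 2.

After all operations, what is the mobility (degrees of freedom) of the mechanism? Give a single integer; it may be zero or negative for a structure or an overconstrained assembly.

link 0 = ground. State L|J1|J2 = 1|0|0
+link1  2|0|0
+link2  3|0|0
+link3  4|0|0
P(2,3) f=1→J1  4|1|0
+link4  5|1|0
PS(2,4) f=2→J2  5|1|1
P(2,0) f=1→J1  5|2|1
PS(3,1) f=2→J2  5|2|2
+link5  6|2|2
P(0,4) f=1→J1  6|3|2
+link6  7|3|2
PS(6,2) f=2→J2  7|3|3
R(6,5) f=1→J1  7|4|3
PS(5,4) f=2→J2  7|4|4
R(6,1) f=1→J1  7|5|4
C(1,0) f=2→J2  7|5|5
+link7  8|5|5
P(4,7) f=1→J1  8|6|5
R(7,5) f=1→J1  8|7|5
M = 3(8−1)−2·7−5 = 21−14−5 = 2

M = 2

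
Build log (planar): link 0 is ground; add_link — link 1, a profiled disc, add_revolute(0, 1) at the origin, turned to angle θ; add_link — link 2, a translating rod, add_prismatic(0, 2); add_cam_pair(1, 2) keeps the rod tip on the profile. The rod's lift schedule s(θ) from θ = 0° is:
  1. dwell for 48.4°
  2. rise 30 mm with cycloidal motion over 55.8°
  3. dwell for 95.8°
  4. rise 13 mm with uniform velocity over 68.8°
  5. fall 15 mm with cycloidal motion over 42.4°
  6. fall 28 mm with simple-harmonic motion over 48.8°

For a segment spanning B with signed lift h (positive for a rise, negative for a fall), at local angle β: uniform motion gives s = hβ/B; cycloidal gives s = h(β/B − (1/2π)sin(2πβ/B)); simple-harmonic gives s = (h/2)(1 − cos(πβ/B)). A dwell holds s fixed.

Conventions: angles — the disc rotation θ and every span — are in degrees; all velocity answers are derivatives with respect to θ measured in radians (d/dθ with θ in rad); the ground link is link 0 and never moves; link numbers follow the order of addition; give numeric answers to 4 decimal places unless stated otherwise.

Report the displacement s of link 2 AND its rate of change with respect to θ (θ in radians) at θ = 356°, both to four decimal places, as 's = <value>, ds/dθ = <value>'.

seg 1 [0°–48.4°] dwell: s stays 0.0000
seg 2 [48.4°–104.2°] cycloidal, h=30: full span → s += 30 → s = 30.0000
seg 3 [104.2°–200°] dwell: s stays 30.0000
seg 4 [200°–268.8°] uniform, h=13: full span → s += 13 → s = 43.0000
seg 5 [268.8°–311.2°] cycloidal, h=-15: full span → s += -15 → s = 28.0000
seg 6 [311.2°–360°] simple-harmonic, h=-28: θ=356° here. β=44.8, B=48.8. -28/2·(1 − cos(π·0.9180)) = -27.5384 → s = 0.4616
velocity in seg [311.2°–360°] (simple-harmonic), θ in radians: β = 44.8° = 0.7819 rad, B = 48.8° = 0.8517 rad; ds/dθ = (πh/(2B)) sin(πβ/B) = (π·(-28)/(2·0.8517)) sin(π·0.9180) = -13.151050 mm/rad

s = 0.4616, ds/dθ = -13.1510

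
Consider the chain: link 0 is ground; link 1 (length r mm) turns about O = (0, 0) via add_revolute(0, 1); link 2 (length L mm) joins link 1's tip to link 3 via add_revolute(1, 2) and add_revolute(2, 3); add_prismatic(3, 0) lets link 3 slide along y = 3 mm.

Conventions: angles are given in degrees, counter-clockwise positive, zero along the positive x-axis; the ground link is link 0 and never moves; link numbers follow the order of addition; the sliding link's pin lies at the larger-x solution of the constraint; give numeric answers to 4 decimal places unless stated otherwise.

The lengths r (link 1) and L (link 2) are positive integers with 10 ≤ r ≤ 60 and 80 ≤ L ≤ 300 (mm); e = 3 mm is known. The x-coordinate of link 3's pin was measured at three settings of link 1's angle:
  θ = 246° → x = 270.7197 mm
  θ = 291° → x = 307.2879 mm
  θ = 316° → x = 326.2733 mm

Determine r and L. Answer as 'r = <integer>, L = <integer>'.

constraint per measurement: (x − r cos θ)² + (r sin θ − e)² = L²
subtracting the θ₁ and θ₂ equations cancels the r² and L² terms:
r = (x₁² − x₂²) / (2[(x₁cos θ₁ + e sin θ₁) − (x₂cos θ₂ + e sin θ₂)]) = 48.0001 → r = 48
L² = (x₁ − r cos θ₁)² + (r sin θ₁ − e)² = 86435.9728 → L = 294.0000 → L = 294
check at θ₃=316°: x = 326.2733 (printed 326.2733) ✓

r = 48, L = 294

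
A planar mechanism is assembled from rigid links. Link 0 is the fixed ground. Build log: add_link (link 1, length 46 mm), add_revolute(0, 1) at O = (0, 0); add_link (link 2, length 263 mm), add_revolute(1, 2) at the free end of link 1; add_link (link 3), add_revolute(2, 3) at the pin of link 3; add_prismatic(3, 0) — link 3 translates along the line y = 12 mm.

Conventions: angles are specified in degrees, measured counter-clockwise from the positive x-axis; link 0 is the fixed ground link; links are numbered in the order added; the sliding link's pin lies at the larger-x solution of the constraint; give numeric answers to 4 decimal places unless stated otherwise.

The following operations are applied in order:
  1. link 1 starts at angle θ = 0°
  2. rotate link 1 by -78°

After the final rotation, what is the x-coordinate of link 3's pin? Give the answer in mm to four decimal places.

geometry: r = 46 mm, L = 263 mm, e = 12 mm; θ starts at 0°
rotate link 1 by -78°: θ ← 0° -78° = -78°
crank pin P = (r cos θ, r sin θ) = (9.563938, -44.994790)
h = r sin θ − e = -44.994790 − 12 = -56.994790
x = r cos θ + √(L² − h²) = 9.563938 + 256.750061 = 266.313999

266.3140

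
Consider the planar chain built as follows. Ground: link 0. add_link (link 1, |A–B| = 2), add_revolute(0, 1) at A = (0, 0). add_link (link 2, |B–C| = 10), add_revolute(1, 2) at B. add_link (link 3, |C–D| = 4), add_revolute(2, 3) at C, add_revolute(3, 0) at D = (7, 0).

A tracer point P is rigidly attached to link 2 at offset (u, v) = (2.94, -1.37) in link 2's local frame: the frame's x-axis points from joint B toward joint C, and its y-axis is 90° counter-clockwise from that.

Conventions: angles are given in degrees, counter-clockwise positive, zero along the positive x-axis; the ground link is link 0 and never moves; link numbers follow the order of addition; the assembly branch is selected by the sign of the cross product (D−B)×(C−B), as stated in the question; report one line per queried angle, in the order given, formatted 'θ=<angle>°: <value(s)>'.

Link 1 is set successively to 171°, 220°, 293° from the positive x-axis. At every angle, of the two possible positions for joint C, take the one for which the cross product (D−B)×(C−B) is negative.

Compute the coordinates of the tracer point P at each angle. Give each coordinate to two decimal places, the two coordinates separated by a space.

A=(0,0), D=(7.00,0)
θ=171°: B = A + 2.00·(cos171°, sin171°) = (-1.9754, 0.3129)
θ=171°: |BD| = 8.9808
θ=171°: circle(B,10.00) ∩ circle(D,4.00): a=9.1670, h=3.9957
θ=171°:   candidates: C₊=(7.3253,3.9868) cross=35.884; C₋=(7.0469,-3.9997) cross=-35.884
θ=171°:   branch - wants cross < 0 → take C=(7.0469,-3.9997) (cross=-35.884)
θ=171°: ex = (C−B)/|BC| = (0.9022,-0.4313); ey = (0.4313,0.9022)
θ=171°: P = B + 2.94·ex + -1.37·ey = (0.0863,-2.1911)
θ=220°: B = A + 2.00·(cos220°, sin220°) = (-1.5321, -1.2856)
θ=220°: |BD| = 8.6284
θ=220°: circle(B,10.00) ∩ circle(D,4.00): a=9.1818, h=3.9615
θ=220°:   candidates: C₊=(6.9570,3.9998) cross=34.182; C₋=(8.1375,-3.8348) cross=-34.182
θ=220°:   branch - wants cross < 0 → take C=(8.1375,-3.8348) (cross=-34.182)
θ=220°: ex = (C−B)/|BC| = (0.9670,-0.2549); ey = (0.2549,0.9670)
θ=220°: P = B + 2.94·ex + -1.37·ey = (0.9615,-3.3598)
θ=293°: B = A + 2.00·(cos293°, sin293°) = (0.7815, -1.8410)
θ=293°: |BD| = 6.4853
θ=293°: circle(B,10.00) ∩ circle(D,4.00): a=9.7188, h=2.3547
θ=293°:   candidates: C₊=(9.4320,3.1757) cross=15.271; C₋=(10.7689,-1.3399) cross=-15.271
θ=293°:   branch - wants cross < 0 → take C=(10.7689,-1.3399) (cross=-15.271)
θ=293°: ex = (C−B)/|BC| = (0.9987,0.0501); ey = (-0.0501,0.9987)
θ=293°: P = B + 2.94·ex + -1.37·ey = (3.7864,-3.0620)

θ=171°: 0.09 -2.19
θ=220°: 0.96 -3.36
θ=293°: 3.79 -3.06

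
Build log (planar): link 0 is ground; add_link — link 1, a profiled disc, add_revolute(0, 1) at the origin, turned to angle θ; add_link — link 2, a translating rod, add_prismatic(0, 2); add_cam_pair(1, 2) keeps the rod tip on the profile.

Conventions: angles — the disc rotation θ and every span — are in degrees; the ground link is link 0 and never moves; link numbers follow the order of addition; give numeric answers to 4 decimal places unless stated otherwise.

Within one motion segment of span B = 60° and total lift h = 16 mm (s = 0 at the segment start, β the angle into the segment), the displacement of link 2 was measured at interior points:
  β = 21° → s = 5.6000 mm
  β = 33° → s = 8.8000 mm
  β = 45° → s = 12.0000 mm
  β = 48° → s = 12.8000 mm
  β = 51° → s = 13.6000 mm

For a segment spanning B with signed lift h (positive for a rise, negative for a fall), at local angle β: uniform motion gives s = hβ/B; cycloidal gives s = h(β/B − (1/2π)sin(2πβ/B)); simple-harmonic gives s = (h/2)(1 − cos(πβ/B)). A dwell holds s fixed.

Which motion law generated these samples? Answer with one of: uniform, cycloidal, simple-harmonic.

candidates at β/B = r: uniform s = h·r (linear in β); cycloidal s = h·(r − sin(2πr)/(2π)); simple-harmonic s = (h/2)(1 − cos(πr))
β=21°: printed 5.6000 | uniform 5.6000, cycloidal 3.5399, simple-harmonic 4.3681
β=33°: printed 8.8000 | uniform 8.8000, cycloidal 9.5869, simple-harmonic 9.2515
β=45°: printed 12.0000 | uniform 12.0000, cycloidal 14.5465, simple-harmonic 13.6569
β=48°: printed 12.8000 | uniform 12.8000, cycloidal 15.2218, simple-harmonic 14.4721
β=51°: printed 13.6000 | uniform 13.6000, cycloidal 15.6601, simple-harmonic 15.1281
only one law matches every sample → uniform

uniform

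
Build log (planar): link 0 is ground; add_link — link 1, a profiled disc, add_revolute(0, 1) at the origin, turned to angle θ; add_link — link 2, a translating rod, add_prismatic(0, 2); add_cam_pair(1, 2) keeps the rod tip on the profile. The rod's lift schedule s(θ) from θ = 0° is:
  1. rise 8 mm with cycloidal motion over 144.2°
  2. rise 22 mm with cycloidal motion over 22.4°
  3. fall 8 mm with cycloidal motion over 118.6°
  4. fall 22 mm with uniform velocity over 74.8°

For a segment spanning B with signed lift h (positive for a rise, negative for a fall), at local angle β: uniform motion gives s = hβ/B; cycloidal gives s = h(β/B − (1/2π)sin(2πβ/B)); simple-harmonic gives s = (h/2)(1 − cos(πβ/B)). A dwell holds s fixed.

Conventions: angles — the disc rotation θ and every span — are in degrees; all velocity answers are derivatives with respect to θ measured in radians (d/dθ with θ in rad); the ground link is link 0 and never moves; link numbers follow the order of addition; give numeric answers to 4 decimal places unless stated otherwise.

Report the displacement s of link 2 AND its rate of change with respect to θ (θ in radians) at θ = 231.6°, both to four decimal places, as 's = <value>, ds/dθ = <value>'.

seg 1 [0°–144.2°] cycloidal, h=8: full span → s += 8 → s = 8.0000
seg 2 [144.2°–166.6°] cycloidal, h=22: full span → s += 22 → s = 30.0000
seg 3 [166.6°–285.2°] cycloidal, h=-8: θ=231.6° here. β=65, B=118.6. -8·(0.5481 − sin(2π·0.5481)/(2π)) = -4.7632 → s = 25.2368
velocity in seg [166.6°–285.2°] (cycloidal), θ in radians: β = 65° = 1.1345 rad, B = 118.6° = 2.0700 rad; ds/dθ = (h/B)(1 − cos(2πβ/B)) = ((-8)/2.0700)(1 − cos(2π·0.5481)) = -7.554738 mm/rad

s = 25.2368, ds/dθ = -7.5547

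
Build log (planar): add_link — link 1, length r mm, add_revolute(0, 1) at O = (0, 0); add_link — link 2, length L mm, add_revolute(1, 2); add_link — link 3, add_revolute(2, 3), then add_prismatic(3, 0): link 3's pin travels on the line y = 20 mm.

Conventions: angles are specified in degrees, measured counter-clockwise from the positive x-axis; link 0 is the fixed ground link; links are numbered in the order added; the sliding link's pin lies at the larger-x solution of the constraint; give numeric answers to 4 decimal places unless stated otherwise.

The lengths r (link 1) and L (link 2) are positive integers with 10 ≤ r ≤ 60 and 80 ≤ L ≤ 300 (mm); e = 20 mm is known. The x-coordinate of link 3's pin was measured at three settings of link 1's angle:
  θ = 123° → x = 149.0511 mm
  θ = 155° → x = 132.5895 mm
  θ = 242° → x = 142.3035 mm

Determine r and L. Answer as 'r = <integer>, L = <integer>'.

constraint per measurement: (x − r cos θ)² + (r sin θ − e)² = L²
subtracting the θ₁ and θ₂ equations cancels the r² and L² terms:
r = (x₁² − x₂²) / (2[(x₁cos θ₁ + e sin θ₁) − (x₂cos θ₂ + e sin θ₂)]) = 48.9998 → r = 49
L² = (x₁ − r cos θ₁)² + (r sin θ₁ − e)² = 31328.9827 → L = 177.0000 → L = 177
check at θ₃=242°: x = 142.3035 (printed 142.3035) ✓

r = 49, L = 177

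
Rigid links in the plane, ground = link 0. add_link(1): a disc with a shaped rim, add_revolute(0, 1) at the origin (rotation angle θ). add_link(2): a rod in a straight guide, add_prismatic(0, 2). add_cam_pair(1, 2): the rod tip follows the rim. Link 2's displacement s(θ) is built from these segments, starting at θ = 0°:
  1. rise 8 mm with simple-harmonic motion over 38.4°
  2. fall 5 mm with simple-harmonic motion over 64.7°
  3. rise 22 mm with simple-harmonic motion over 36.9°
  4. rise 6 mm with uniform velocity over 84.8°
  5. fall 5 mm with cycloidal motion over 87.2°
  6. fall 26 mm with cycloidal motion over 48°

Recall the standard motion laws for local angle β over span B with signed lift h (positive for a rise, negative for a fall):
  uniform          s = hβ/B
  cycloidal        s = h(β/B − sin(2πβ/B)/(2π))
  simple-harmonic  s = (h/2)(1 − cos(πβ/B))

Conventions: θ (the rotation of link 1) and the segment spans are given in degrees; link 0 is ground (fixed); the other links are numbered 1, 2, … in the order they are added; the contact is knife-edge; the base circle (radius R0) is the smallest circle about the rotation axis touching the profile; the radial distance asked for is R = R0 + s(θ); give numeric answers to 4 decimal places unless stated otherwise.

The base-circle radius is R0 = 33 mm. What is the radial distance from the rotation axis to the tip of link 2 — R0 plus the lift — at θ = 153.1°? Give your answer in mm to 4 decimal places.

segment 1 (0° to 38.4°, simple-harmonic, h = 8) is passed completely: s = 0.0000 + (8) = 8.0000
segment 2 (38.4° to 103.1°, simple-harmonic, h = -5) is passed completely: s = 8.0000 + (-5) = 3.0000
segment 3 (103.1° to 140°, simple-harmonic, h = 22) is passed completely: s = 3.0000 + (22) = 25.0000
θ = 153.1° falls in segment 4 (140° to 224.8°, uniform, h = 6): β = 153.1 − 140 = 13.1°, B = 84.8°; Δs = 6·13.1/84.8 = 0.9269; s = 25.0000 + 0.9269 = 25.9269
R = R0 + s = 33 + 25.9269 = 58.9269

58.9269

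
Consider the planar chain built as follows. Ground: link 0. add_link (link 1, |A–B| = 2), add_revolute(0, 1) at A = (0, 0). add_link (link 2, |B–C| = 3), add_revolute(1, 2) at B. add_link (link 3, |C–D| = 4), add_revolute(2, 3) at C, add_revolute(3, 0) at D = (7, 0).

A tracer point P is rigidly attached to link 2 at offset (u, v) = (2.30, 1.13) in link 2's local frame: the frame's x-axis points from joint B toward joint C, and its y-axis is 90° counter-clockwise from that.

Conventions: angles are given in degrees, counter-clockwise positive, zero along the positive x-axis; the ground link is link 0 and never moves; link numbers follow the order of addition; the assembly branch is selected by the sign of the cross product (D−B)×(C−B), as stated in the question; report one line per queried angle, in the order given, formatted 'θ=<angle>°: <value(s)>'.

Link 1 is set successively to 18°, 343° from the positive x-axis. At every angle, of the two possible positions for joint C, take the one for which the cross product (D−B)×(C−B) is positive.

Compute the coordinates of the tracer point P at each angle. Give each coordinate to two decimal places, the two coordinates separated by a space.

A=(0,0), D=(7.00,0)
θ=18°: B = A + 2.00·(cos18°, sin18°) = (1.9021, 0.6180)
θ=18°: |BD| = 5.1352
θ=18°: circle(B,3.00) ∩ circle(D,4.00): a=1.8860, h=2.3330
θ=18°:   candidates: C₊=(4.0552,2.7071) cross=11.980; C₋=(3.4937,-1.9250) cross=-11.980
θ=18°:   branch + wants cross > 0 → take C=(4.0552,2.7071) (cross=11.980)
θ=18°: ex = (C−B)/|BC| = (0.7177,0.6963); ey = (-0.6963,0.7177)
θ=18°: P = B + 2.30·ex + 1.13·ey = (2.7660,3.0306)
θ=343°: B = A + 2.00·(cos343°, sin343°) = (1.9126, -0.5847)
θ=343°: |BD| = 5.1209
θ=343°: circle(B,3.00) ∩ circle(D,4.00): a=1.8770, h=2.3403
θ=343°:   candidates: C₊=(3.5101,1.9546) cross=11.984; C₋=(4.0445,-2.6954) cross=-11.984
θ=343°:   branch + wants cross > 0 → take C=(3.5101,1.9546) (cross=11.984)
θ=343°: ex = (C−B)/|BC| = (0.5325,0.8464); ey = (-0.8464,0.5325)
θ=343°: P = B + 2.30·ex + 1.13·ey = (2.1808,1.9638)

θ=18°: 2.77 3.03
θ=343°: 2.18 1.96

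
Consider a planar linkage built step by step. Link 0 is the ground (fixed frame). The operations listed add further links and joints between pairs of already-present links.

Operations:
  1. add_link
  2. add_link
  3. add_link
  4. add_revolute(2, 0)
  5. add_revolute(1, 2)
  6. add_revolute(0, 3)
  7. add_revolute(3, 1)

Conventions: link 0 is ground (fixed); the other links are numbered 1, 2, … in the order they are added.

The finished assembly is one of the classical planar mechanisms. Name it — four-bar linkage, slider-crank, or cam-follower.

links: 4 (incl. ground); joints: 4 revolute, 0 prismatic, 0 higher (cam) pair, forming one closed loop
4 links in a single 4R loop → four-bar linkage

four-bar linkage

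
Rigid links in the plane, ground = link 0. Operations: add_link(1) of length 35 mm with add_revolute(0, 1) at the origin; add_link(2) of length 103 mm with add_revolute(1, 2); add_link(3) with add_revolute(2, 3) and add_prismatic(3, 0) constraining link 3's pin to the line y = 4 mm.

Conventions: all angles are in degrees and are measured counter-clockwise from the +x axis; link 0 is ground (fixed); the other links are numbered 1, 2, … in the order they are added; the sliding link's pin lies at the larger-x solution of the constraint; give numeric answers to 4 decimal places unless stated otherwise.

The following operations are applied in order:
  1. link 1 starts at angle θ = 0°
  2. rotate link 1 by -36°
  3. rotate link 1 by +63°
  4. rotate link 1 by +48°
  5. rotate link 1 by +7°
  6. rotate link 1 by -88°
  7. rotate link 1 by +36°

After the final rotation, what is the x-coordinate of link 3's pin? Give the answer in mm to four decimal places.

geometry: r = 35 mm, L = 103 mm, e = 4 mm; θ starts at 0°
rotate link 1 by -36°: θ ← 0° -36° = -36°
rotate link 1 by +63°: θ ← -36° +63° = 27°
rotate link 1 by +48°: θ ← 27° +48° = 75°
rotate link 1 by +7°: θ ← 75° +7° = 82°
rotate link 1 by -88°: θ ← 82° -88° = -6°
rotate link 1 by +36°: θ ← -6° +36° = 30°
crank pin P = (r cos θ, r sin θ) = (30.310889, 17.500000)
h = r sin θ − e = 17.500000 − 4 = 13.500000
x = r cos θ + √(L² − h²) = 30.310889 + 102.111459 = 132.422348

132.4223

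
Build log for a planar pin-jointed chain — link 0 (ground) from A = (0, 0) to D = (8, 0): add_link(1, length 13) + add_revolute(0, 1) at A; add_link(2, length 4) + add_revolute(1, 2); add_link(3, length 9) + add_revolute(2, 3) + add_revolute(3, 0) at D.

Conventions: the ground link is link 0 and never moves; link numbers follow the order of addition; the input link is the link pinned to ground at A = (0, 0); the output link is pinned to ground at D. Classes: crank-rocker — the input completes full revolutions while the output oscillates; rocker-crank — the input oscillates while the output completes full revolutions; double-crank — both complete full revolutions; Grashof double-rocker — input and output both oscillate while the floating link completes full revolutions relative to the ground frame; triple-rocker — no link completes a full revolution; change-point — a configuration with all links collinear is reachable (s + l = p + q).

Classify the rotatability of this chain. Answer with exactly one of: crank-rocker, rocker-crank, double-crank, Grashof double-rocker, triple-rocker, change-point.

lengths: ground=8, input=13, coupler=4, output=9
sorted: s=4 (shortest), l=13 (longest), p+q=17
s + l = 17 vs p + q = 17
s + l = p + q → change-point (collinear configuration reachable)

change-point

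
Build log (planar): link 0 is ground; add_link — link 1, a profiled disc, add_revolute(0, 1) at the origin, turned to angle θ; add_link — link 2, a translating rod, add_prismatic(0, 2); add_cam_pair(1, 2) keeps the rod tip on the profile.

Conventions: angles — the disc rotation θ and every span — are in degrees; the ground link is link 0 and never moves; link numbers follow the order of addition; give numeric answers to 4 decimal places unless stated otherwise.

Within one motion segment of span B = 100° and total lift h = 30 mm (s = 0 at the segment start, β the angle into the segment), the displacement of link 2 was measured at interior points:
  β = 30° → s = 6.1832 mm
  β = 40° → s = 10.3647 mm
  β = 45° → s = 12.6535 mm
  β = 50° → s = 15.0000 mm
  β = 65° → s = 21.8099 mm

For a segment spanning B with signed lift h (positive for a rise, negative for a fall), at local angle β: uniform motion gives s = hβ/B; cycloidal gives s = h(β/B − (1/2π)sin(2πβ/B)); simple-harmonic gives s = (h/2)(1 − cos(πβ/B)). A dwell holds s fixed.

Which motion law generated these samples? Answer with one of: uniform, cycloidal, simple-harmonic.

candidates at β/B = r: uniform s = h·r (linear in β); cycloidal s = h·(r − sin(2πr)/(2π)); simple-harmonic s = (h/2)(1 − cos(πr))
β=30°: printed 6.1832 | uniform 9.0000, cycloidal 4.4590, simple-harmonic 6.1832
β=40°: printed 10.3647 | uniform 12.0000, cycloidal 9.1935, simple-harmonic 10.3647
β=45°: printed 12.6535 | uniform 13.5000, cycloidal 12.0246, simple-harmonic 12.6535
β=50°: printed 15.0000 | uniform 15.0000, cycloidal 15.0000, simple-harmonic 15.0000
β=65°: printed 21.8099 | uniform 19.5000, cycloidal 23.3628, simple-harmonic 21.8099
only one law matches every sample → simple-harmonic

simple-harmonic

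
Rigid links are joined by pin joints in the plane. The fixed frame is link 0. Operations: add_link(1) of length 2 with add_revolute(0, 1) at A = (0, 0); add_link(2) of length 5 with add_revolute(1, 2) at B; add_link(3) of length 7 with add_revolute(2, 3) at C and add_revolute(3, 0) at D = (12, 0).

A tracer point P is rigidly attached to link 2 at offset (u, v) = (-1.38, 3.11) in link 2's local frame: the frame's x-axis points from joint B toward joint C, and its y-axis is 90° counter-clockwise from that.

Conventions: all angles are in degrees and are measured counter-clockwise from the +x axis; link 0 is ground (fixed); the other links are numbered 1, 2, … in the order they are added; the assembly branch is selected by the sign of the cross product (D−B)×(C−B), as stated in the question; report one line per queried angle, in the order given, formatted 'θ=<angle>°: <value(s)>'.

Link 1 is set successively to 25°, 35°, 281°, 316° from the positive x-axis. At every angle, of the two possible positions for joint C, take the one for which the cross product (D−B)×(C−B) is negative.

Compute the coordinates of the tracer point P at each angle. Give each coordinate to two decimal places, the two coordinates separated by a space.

A=(0,0), D=(12.00,0)
θ=25°: B = A + 2.00·(cos25°, sin25°) = (1.8126, 0.8452)
θ=25°: |BD| = 10.2224
θ=25°: circle(B,5.00) ∩ circle(D,7.00): a=3.9373, h=3.0818
θ=25°:   candidates: C₊=(5.9913,3.5910) cross=31.504; C₋=(5.4816,-2.5516) cross=-31.504
θ=25°:   branch - wants cross < 0 → take C=(5.4816,-2.5516) (cross=-31.504)
θ=25°: ex = (C−B)/|BC| = (0.7338,-0.6794); ey = (0.6794,0.7338)
θ=25°: P = B + -1.38·ex + 3.11·ey = (2.9128,4.0649)
θ=35°: B = A + 2.00·(cos35°, sin35°) = (1.6383, 1.1472)
θ=35°: |BD| = 10.4250
θ=35°: circle(B,5.00) ∩ circle(D,7.00): a=4.0614, h=2.9163
θ=35°:   candidates: C₊=(5.9960,3.5988) cross=30.403; C₋=(5.3542,-2.1984) cross=-30.403
θ=35°:   branch - wants cross < 0 → take C=(5.3542,-2.1984) (cross=-30.403)
θ=35°: ex = (C−B)/|BC| = (0.7432,-0.6691); ey = (0.6691,0.7432)
θ=35°: P = B + -1.38·ex + 3.11·ey = (2.6936,4.3818)
θ=281°: B = A + 2.00·(cos281°, sin281°) = (0.3816, -1.9633)
θ=281°: |BD| = 11.7831
θ=281°: circle(B,5.00) ∩ circle(D,7.00): a=4.8731, h=1.1192
θ=281°:   candidates: C₊=(5.0002,-0.0478) cross=13.187; C₋=(5.3731,-2.2548) cross=-13.187
θ=281°:   branch - wants cross < 0 → take C=(5.3731,-2.2548) (cross=-13.187)
θ=281°: ex = (C−B)/|BC| = (0.9983,-0.0583); ey = (0.0583,0.9983)
θ=281°: P = B + -1.38·ex + 3.11·ey = (-0.8147,1.2219)
θ=316°: B = A + 2.00·(cos316°, sin316°) = (1.4387, -1.3893)
θ=316°: |BD| = 10.6523
θ=316°: circle(B,5.00) ∩ circle(D,7.00): a=4.1996, h=2.7135
θ=316°:   candidates: C₊=(5.2485,1.8487) cross=28.905; C₋=(5.9564,-3.5319) cross=-28.905
θ=316°:   branch - wants cross < 0 → take C=(5.9564,-3.5319) (cross=-28.905)
θ=316°: ex = (C−B)/|BC| = (0.9035,-0.4285); ey = (0.4285,0.9035)
θ=316°: P = B + -1.38·ex + 3.11·ey = (1.5245,2.0120)

θ=25°: 2.91 4.06
θ=35°: 2.69 4.38
θ=281°: -0.81 1.22
θ=316°: 1.52 2.01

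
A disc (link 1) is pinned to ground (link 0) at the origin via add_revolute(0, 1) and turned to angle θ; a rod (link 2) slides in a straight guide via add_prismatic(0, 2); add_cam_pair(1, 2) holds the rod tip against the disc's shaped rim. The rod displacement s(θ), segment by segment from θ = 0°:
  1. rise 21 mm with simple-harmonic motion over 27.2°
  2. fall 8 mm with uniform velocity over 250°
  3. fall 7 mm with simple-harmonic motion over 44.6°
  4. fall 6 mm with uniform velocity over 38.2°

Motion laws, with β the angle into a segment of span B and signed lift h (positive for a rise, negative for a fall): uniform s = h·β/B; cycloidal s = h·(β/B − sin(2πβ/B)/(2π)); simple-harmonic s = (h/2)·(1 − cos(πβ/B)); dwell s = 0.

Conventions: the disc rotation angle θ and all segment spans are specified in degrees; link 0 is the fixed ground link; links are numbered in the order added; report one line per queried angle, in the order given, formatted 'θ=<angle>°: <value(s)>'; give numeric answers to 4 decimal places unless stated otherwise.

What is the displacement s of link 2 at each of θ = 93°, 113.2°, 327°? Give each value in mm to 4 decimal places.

segment 1 (0° to 27.2°, simple-harmonic, h = 21) is passed completely: s = 0.0000 + (21) = 21.0000
θ = 93° falls in segment 2 (27.2° to 277.2°, uniform, h = -8): β = 93 − 27.2 = 65.8°, B = 250°; Δs = -8·65.8/250 = -2.1056; s = 21.0000 − 2.1056 = 18.8944
θ = 113.2° falls in segment 2 (27.2° to 277.2°, uniform, h = -8): β = 113.2 − 27.2 = 86°, B = 250°; Δs = -8·86/250 = -2.7520; s = 21.0000 − 2.7520 = 18.2480
segment 2 (27.2° to 277.2°, uniform, h = -8) is passed completely: s = 21.0000 + (-8) = 13.0000
segment 3 (277.2° to 321.8°, simple-harmonic, h = -7) is passed completely: s = 13.0000 + (-7) = 6.0000
θ = 327° falls in segment 4 (321.8° to 360°, uniform, h = -6): β = 327 − 321.8 = 5.2°, B = 38.2°; Δs = -6·5.2/38.2 = -0.8168; s = 6.0000 − 0.8168 = 5.1832

θ=93°: 18.8944
θ=113.2°: 18.2480
θ=327°: 5.1832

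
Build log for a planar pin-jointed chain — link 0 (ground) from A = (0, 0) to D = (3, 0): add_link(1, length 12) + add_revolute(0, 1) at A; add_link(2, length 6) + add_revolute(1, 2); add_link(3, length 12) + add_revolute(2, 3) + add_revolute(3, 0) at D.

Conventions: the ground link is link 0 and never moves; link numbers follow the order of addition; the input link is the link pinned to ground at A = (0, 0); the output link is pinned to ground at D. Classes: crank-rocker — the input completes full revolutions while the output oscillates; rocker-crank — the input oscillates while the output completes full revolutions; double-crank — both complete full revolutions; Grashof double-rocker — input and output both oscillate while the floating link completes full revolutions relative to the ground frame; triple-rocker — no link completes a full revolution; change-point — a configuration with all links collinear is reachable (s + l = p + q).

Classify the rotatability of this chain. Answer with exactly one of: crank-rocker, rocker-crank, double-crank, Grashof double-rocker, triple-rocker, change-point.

lengths: ground=3, input=12, coupler=6, output=12
sorted: s=3 (shortest), l=12 (longest), p+q=18
s + l = 15 vs p + q = 18
s + l < p + q (Grashof) with shortest = ground link → double-crank

double-crank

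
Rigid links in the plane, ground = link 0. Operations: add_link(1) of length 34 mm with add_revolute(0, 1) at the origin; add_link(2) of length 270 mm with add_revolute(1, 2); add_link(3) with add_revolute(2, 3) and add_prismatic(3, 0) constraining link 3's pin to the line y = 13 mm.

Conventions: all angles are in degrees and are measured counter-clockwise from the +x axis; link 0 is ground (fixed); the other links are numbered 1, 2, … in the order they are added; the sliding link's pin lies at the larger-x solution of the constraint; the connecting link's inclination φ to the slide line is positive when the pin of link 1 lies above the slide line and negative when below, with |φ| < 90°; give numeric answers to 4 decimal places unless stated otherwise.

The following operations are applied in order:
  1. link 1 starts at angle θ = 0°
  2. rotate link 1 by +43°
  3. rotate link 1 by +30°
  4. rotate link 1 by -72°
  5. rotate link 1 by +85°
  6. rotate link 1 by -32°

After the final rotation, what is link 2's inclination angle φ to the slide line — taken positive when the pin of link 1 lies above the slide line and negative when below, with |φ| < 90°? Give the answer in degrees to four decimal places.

geometry: r = 34 mm, L = 270 mm, e = 13 mm; θ starts at 0°
rotate link 1 by +43°: θ ← 0° +43° = 43°
rotate link 1 by +30°: θ ← 43° +30° = 73°
rotate link 1 by -72°: θ ← 73° -72° = 1°
rotate link 1 by +85°: θ ← 1° +85° = 86°
rotate link 1 by -32°: θ ← 86° -32° = 54°
h = r sin θ − e = 27.506578 − 13 = 14.506578
sin φ = h / L = 14.506578 / 270 = 0.05372807
φ = arcsin(0.05372807) = 3.079874°

3.0799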